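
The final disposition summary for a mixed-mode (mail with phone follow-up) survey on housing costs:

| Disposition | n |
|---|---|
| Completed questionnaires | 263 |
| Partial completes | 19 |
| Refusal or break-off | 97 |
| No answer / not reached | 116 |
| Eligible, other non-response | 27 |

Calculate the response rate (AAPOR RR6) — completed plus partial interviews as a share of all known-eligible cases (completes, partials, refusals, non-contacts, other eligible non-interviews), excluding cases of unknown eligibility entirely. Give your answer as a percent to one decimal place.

Top: 263 + 19 = 282
Denom: 263 + 19 + 97 + 116 + 27 = 522
RR6 = 282 / 522 = 0.5402

54.0%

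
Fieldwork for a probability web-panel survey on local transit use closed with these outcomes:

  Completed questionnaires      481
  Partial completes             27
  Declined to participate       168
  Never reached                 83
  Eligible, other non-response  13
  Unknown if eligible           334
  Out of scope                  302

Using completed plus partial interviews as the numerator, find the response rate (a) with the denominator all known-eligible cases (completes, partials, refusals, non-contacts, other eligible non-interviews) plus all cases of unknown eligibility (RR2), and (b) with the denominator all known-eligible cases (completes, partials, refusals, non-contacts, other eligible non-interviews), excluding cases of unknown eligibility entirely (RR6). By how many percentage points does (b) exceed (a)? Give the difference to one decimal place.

Num → 481 + 27 = 508
Base → 481 + 27 + 168 + 83 + 13 + 334 = 1106
RR2 = 508 / 1106 = 0.4593
Base → 481 + 27 + 168 + 83 + 13 = 772
RR6 = 508 / 772 = 0.6580
Difference = 65.80 − 45.93 = 19.87 percentage points

19.9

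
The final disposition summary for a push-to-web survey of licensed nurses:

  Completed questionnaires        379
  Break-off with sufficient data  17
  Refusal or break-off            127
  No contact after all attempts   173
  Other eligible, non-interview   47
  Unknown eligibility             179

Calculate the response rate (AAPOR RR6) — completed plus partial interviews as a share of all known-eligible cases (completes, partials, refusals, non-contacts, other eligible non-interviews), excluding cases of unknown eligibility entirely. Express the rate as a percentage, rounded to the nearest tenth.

53.3%

Numerator = 379 + 17 = 396
Denom = 379 + 17 + 127 + 173 + 47 = 743
RR6 = 396 / 743 = 0.5330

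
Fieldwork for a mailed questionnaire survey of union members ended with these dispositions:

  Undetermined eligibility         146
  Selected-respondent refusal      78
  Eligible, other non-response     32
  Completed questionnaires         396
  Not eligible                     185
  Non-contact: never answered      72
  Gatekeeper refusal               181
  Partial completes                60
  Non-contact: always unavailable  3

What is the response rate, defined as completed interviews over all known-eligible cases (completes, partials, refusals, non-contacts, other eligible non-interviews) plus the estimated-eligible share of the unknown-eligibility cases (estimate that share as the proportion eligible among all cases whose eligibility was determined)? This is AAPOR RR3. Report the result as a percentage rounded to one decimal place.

42.1%

Refusal or break-off = 181 + 78 = 259
No contact after all attempts = 72 + 3 = 75
Numerator → 396
Known eligible → 396 + 60 + 259 + 75 + 32 = 822
e = 822 / (822 + 185) = 822 / 1007 = 0.8163
Estimated eligible among unknowns → 0.8163 × 146 = 119.18
Denom → 822 + 119.18 = 941.18
RR3 = 396 / 941.18 = 0.4207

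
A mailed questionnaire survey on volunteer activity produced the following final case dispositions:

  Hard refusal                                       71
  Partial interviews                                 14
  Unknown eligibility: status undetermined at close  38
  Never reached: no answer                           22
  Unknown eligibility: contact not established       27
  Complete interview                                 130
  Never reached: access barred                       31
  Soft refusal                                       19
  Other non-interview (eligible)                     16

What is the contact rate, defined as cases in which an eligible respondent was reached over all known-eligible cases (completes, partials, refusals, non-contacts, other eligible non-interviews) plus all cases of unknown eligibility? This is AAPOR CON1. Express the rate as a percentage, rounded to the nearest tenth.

67.9%

Refusal or break-off = 71 + 19 = 90
No answer / not reached = 22 + 31 = 53
Unknown eligibility = 27 + 38 = 65
Numerator = 130 + 14 + 90 + 16 = 250
Denom = 130 + 14 + 90 + 53 + 16 + 65 = 368
CON1 = 250 / 368 = 0.6793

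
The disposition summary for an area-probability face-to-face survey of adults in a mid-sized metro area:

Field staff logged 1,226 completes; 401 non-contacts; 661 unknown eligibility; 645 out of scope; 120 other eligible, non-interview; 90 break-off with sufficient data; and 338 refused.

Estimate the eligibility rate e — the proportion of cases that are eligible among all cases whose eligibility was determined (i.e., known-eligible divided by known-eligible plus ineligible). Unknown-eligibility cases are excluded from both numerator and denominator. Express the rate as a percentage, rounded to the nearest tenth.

77.1%

Determined eligible → 1226 + 90 + 338 + 401 + 120 = 2175
e = 2175 / (2175 + 645) = 2175 / 2820 = 0.7713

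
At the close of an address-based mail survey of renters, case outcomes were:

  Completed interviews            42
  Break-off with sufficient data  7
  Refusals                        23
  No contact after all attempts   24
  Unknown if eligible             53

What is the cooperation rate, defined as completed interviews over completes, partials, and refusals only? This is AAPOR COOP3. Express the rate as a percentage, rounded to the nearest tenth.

58.3%

Top = 42
Base = 42 + 7 + 23 = 72
COOP3 = 42 / 72 = 0.5833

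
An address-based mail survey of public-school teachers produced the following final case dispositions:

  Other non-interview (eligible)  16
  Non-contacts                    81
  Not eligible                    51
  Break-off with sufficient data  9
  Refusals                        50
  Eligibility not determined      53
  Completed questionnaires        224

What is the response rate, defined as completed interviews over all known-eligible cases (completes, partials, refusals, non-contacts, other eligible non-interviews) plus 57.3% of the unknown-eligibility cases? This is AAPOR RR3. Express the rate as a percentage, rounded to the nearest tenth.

Top: 224
Known eligible: 224 + 9 + 50 + 81 + 16 = 380
Estimated eligible among unknowns: 0.5730 × 53 = 30.37
Denominator: 380 + 30.37 = 410.37
RR3 = 224 / 410.37 = 0.5458

54.6%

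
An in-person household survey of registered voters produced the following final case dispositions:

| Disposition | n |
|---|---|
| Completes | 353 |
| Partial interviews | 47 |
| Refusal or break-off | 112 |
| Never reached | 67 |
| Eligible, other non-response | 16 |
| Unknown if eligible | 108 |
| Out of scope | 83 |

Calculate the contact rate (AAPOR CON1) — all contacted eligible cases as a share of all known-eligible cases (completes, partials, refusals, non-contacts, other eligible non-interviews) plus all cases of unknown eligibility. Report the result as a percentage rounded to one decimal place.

75.1%

Num = 353 + 47 + 112 + 16 = 528
Denominator = 353 + 47 + 112 + 67 + 16 + 108 = 703
CON1 = 528 / 703 = 0.7511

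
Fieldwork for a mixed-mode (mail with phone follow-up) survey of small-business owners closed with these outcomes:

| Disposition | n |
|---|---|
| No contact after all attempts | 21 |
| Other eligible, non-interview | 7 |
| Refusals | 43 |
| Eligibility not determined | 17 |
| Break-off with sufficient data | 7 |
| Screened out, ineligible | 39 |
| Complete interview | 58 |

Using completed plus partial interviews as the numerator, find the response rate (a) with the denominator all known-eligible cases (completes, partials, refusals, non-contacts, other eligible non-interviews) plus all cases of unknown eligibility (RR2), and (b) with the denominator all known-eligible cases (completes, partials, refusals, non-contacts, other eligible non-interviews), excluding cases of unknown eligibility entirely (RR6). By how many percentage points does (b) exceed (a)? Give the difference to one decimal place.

5.3

Numerator: 58 + 7 = 65
Denom: 58 + 7 + 43 + 21 + 7 + 17 = 153
RR2 = 65 / 153 = 0.4248
Denom: 58 + 7 + 43 + 21 + 7 = 136
RR6 = 65 / 136 = 0.4779
Difference = 47.79 − 42.48 = 5.31 percentage points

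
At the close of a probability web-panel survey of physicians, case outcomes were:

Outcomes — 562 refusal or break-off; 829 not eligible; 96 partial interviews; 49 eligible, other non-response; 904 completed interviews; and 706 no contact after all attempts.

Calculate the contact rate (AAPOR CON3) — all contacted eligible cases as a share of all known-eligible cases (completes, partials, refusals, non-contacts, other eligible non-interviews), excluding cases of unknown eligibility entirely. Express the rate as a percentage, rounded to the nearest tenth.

Numerator = 904 + 96 + 562 + 49 = 1611
Base = 904 + 96 + 562 + 706 + 49 = 2317
CON3 = 1611 / 2317 = 0.6953

69.5%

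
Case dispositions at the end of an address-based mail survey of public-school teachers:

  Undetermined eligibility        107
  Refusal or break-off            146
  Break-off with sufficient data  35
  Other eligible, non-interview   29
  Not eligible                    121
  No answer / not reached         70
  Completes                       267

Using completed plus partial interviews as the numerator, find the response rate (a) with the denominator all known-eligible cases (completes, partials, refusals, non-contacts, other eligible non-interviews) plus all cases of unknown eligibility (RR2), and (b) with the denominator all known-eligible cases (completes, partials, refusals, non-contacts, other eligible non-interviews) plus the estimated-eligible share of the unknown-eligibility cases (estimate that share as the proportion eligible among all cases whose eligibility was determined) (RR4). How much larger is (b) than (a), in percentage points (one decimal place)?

Num → 267 + 35 = 302
Denom → 267 + 35 + 146 + 70 + 29 + 107 = 654
RR2 = 302 / 654 = 0.4618
Determined eligible → 267 + 35 + 146 + 70 + 29 = 547
e = 547 / (547 + 121) = 547 / 668 = 0.8189
e × U → 0.8189 × 107 = 87.62
Denom → 547 + 87.62 = 634.62
RR4 = 302 / 634.62 = 0.4759
Difference = 47.59 − 46.18 = 1.41 percentage points

1.4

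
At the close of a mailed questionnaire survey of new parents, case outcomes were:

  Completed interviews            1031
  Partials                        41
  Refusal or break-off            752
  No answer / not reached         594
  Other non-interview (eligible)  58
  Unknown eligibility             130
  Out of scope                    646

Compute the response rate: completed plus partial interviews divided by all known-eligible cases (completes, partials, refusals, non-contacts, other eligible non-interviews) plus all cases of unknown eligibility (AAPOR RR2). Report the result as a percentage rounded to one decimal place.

Top: 1031 + 41 = 1072
Base: 1031 + 41 + 752 + 594 + 58 + 130 = 2606
RR2 = 1072 / 2606 = 0.4114

41.1%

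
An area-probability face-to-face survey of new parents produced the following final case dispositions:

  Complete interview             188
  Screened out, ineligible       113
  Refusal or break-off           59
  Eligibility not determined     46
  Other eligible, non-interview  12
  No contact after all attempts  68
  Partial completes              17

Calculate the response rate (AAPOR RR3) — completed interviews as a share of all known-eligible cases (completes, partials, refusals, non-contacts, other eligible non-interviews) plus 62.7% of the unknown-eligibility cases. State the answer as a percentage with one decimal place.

Top → 188
Eligible (known) → 188 + 17 + 59 + 68 + 12 = 344
e × U → 0.6270 × 46 = 28.84
Base → 344 + 28.84 = 372.84
RR3 = 188 / 372.84 = 0.5042

50.4%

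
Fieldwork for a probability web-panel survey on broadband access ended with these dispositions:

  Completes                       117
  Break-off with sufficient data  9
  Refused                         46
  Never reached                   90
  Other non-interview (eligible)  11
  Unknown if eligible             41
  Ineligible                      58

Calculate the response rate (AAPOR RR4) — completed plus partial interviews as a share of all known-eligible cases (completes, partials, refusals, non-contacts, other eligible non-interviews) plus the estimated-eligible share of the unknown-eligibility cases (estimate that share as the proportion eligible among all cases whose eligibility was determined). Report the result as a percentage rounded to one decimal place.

41.1%

Top: 117 + 9 = 126
Eligible (known): 117 + 9 + 46 + 90 + 11 = 273
e = 273 / (273 + 58) = 273 / 331 = 0.8248
e × U: 0.8248 × 41 = 33.82
Denominator: 273 + 33.82 = 306.82
RR4 = 126 / 306.82 = 0.4107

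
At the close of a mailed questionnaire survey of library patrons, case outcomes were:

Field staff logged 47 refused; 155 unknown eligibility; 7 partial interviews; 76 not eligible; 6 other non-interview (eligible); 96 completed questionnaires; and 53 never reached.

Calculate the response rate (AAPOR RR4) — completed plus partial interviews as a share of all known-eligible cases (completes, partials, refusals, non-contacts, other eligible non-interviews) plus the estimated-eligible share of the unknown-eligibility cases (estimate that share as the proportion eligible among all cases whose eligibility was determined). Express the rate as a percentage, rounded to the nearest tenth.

Top = 96 + 7 = 103
Eligible (known) = 96 + 7 + 47 + 53 + 6 = 209
e = 209 / (209 + 76) = 209 / 285 = 0.7333
e × U = 0.7333 × 155 = 113.66
Denominator = 209 + 113.66 = 322.66
RR4 = 103 / 322.66 = 0.3192

31.9%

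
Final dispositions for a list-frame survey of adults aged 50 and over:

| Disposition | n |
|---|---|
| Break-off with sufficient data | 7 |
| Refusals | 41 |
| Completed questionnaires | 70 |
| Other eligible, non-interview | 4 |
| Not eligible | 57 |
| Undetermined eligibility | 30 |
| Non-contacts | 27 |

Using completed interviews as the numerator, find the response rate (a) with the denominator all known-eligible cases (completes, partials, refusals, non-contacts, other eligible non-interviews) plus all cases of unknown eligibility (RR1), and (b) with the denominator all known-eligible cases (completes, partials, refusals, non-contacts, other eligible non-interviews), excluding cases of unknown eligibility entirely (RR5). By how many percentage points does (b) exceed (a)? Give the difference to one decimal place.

Num → 70
Base → 70 + 7 + 41 + 27 + 4 + 30 = 179
RR1 = 70 / 179 = 0.3911
Base → 70 + 7 + 41 + 27 + 4 = 149
RR5 = 70 / 149 = 0.4698
Difference = 46.98 − 39.11 = 7.87 percentage points

7.9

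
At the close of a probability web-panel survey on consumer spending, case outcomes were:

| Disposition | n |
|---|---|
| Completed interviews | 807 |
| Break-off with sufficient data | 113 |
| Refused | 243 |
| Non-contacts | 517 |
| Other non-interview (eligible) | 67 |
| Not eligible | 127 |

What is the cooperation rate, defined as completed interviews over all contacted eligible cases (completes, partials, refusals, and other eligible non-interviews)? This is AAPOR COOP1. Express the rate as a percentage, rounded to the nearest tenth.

Numerator → 807
Denom → 807 + 113 + 243 + 67 = 1230
COOP1 = 807 / 1230 = 0.6561

65.6%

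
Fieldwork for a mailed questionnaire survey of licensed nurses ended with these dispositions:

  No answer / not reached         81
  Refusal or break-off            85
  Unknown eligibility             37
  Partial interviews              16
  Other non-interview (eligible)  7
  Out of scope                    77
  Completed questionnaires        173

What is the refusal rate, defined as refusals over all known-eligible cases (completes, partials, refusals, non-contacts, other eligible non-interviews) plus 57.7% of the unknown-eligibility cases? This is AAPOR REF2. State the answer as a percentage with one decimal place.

Top = 85
Determined eligible = 173 + 16 + 85 + 81 + 7 = 362
Estimated eligible among unknowns = 0.5770 × 37 = 21.35
Denom = 362 + 21.35 = 383.35
REF2 = 85 / 383.35 = 0.2217

22.2%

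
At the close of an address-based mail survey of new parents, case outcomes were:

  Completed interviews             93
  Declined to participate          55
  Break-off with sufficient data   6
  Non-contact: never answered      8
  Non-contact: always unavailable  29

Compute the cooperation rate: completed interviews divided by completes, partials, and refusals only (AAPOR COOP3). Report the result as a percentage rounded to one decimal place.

No contact after all attempts = 8 + 29 = 37
Num → 93
Base → 93 + 6 + 55 = 154
COOP3 = 93 / 154 = 0.6039

60.4%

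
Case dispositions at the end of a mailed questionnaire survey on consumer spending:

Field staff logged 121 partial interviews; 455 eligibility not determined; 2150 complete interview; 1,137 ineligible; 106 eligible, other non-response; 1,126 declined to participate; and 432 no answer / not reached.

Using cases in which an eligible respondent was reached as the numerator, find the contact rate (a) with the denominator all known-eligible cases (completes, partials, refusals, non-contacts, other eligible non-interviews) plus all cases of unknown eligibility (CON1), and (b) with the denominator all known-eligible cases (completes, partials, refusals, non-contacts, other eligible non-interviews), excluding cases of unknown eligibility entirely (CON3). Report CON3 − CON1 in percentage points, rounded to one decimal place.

Numerator: 2150 + 121 + 1126 + 106 = 3503
Base: 2150 + 121 + 1126 + 432 + 106 + 455 = 4390
CON1 = 3503 / 4390 = 0.7979
Base: 2150 + 121 + 1126 + 432 + 106 = 3935
CON3 = 3503 / 3935 = 0.8902
Difference = 89.02 − 79.79 = 9.23 percentage points

9.2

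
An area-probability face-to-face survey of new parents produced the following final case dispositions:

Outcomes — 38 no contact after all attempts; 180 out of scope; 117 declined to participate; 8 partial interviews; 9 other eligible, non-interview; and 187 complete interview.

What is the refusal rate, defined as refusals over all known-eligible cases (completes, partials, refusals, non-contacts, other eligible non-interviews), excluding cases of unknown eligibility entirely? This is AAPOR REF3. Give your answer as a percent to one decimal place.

32.6%

Numerator: 117
Denominator: 187 + 8 + 117 + 38 + 9 = 359
REF3 = 117 / 359 = 0.3259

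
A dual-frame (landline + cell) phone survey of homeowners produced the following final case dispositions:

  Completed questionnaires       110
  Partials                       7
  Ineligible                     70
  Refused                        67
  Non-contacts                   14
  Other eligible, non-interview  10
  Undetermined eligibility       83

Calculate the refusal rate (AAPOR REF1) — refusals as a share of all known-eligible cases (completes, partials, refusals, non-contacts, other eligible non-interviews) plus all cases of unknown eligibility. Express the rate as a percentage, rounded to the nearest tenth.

23.0%

Top = 67
Denom = 110 + 7 + 67 + 14 + 10 + 83 = 291
REF1 = 67 / 291 = 0.2302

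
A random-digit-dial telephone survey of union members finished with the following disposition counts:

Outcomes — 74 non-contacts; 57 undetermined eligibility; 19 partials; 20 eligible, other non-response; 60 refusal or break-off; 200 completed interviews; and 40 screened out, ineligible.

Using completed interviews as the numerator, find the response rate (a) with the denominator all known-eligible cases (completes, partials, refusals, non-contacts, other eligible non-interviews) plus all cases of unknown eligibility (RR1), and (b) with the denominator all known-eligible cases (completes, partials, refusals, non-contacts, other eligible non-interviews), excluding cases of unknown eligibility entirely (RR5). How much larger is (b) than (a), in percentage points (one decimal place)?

Num: 200
Denominator: 200 + 19 + 60 + 74 + 20 + 57 = 430
RR1 = 200 / 430 = 0.4651
Denominator: 200 + 19 + 60 + 74 + 20 = 373
RR5 = 200 / 373 = 0.5362
Difference = 53.62 − 46.51 = 7.11 percentage points

7.1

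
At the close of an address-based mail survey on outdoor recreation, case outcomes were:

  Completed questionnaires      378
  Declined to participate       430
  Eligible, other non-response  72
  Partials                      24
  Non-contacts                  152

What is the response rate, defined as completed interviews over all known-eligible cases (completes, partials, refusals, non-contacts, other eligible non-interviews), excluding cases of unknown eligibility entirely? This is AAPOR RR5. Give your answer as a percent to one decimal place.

Numerator → 378
Base → 378 + 24 + 430 + 152 + 72 = 1056
RR5 = 378 / 1056 = 0.3580

35.8%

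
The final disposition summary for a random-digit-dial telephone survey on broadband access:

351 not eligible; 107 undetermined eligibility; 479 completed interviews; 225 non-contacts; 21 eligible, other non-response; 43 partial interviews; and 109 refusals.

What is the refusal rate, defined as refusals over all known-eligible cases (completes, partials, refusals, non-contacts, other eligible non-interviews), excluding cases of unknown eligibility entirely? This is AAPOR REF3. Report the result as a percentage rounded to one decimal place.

12.4%

Top: 109
Denom: 479 + 43 + 109 + 225 + 21 = 877
REF3 = 109 / 877 = 0.1243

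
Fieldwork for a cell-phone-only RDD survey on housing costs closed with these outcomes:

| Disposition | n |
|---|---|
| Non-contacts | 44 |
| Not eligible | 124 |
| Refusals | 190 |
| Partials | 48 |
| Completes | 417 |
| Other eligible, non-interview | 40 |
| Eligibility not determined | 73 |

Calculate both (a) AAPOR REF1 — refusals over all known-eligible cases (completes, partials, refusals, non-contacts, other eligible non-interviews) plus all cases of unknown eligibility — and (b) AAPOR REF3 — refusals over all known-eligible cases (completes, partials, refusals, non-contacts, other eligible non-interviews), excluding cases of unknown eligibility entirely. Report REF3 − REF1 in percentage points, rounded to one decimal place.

2.3

Num → 190
Denom → 417 + 48 + 190 + 44 + 40 + 73 = 812
REF1 = 190 / 812 = 0.2340
Denom → 417 + 48 + 190 + 44 + 40 = 739
REF3 = 190 / 739 = 0.2571
Difference = 25.71 − 23.40 = 2.31 percentage points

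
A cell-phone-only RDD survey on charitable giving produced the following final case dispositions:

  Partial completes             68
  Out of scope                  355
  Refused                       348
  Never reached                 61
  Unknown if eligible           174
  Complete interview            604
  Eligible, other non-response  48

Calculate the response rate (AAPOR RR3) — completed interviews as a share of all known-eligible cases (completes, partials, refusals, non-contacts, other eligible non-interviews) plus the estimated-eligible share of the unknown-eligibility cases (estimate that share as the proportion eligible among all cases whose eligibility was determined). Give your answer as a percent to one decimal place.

Numerator: 604
Known eligible: 604 + 68 + 348 + 61 + 48 = 1129
e = 1129 / (1129 + 355) = 1129 / 1484 = 0.7608
Eligible share of unknowns: 0.7608 × 174 = 132.38
Denom: 1129 + 132.38 = 1261.38
RR3 = 604 / 1261.38 = 0.4788

47.9%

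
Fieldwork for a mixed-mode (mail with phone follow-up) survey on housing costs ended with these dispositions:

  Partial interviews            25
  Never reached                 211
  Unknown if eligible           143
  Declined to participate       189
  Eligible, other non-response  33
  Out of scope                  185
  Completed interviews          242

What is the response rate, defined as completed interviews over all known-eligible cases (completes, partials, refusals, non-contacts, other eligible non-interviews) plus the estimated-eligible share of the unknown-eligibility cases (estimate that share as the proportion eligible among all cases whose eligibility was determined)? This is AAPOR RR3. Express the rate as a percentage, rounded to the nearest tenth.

29.8%

Top → 242
Determined eligible → 242 + 25 + 189 + 211 + 33 = 700
e = 700 / (700 + 185) = 700 / 885 = 0.7910
Eligible share of unknowns → 0.7910 × 143 = 113.11
Denominator → 700 + 113.11 = 813.11
RR3 = 242 / 813.11 = 0.2976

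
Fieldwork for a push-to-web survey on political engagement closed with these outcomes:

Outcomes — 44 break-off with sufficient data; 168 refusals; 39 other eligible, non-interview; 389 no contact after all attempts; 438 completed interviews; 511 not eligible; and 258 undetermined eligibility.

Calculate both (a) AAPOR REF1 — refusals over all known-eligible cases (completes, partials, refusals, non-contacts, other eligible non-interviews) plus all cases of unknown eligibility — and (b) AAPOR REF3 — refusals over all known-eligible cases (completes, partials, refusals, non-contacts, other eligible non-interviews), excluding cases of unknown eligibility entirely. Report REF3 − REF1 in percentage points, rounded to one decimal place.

Num: 168
Base: 438 + 44 + 168 + 389 + 39 + 258 = 1336
REF1 = 168 / 1336 = 0.1257
Base: 438 + 44 + 168 + 389 + 39 = 1078
REF3 = 168 / 1078 = 0.1558
Difference = 15.58 − 12.57 = 3.01 percentage points

3.0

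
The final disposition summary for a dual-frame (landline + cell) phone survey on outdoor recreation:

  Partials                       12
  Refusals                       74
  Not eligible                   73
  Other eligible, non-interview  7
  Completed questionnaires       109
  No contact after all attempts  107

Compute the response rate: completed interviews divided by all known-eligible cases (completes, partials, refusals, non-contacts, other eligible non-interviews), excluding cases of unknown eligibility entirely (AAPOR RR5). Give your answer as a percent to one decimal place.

Top: 109
Base: 109 + 12 + 74 + 107 + 7 = 309
RR5 = 109 / 309 = 0.3528

35.3%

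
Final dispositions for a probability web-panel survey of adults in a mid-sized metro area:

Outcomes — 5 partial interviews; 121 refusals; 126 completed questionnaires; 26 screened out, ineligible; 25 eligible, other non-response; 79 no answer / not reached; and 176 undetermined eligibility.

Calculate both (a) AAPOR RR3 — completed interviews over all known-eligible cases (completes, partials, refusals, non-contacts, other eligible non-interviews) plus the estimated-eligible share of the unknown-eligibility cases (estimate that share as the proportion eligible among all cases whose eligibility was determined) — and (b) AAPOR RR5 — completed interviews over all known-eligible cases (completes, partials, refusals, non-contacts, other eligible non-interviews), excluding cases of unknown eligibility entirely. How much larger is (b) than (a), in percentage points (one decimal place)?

11.2

Numerator → 126
Determined eligible → 126 + 5 + 121 + 79 + 25 = 356
e = 356 / (356 + 26) = 356 / 382 = 0.9319
Eligible share of unknowns → 0.9319 × 176 = 164.01
Base → 356 + 164.01 = 520.01
RR3 = 126 / 520.01 = 0.2423
Base → 126 + 5 + 121 + 79 + 25 = 356
RR5 = 126 / 356 = 0.3539
Difference = 35.39 − 24.23 = 11.16 percentage points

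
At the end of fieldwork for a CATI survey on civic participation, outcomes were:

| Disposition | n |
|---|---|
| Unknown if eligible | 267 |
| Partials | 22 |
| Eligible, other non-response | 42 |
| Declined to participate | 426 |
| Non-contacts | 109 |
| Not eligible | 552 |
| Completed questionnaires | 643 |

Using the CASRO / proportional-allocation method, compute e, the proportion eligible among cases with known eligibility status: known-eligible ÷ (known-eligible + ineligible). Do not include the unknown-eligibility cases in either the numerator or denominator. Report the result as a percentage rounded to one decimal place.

69.2%

Known eligible = 643 + 22 + 426 + 109 + 42 = 1242
e = 1242 / (1242 + 552) = 1242 / 1794 = 0.6923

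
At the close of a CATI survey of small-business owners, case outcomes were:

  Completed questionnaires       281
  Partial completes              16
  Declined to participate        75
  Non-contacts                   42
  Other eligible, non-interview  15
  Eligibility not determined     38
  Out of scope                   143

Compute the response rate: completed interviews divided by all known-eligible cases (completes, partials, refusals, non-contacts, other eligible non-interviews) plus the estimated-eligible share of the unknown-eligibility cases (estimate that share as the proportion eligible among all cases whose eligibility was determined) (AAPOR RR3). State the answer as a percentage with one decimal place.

61.4%

Num → 281
Determined eligible → 281 + 16 + 75 + 42 + 15 = 429
e = 429 / (429 + 143) = 429 / 572 = 0.7500
Eligible share of unknowns → 0.7500 × 38 = 28.50
Denominator → 429 + 28.50 = 457.50
RR3 = 281 / 457.50 = 0.6142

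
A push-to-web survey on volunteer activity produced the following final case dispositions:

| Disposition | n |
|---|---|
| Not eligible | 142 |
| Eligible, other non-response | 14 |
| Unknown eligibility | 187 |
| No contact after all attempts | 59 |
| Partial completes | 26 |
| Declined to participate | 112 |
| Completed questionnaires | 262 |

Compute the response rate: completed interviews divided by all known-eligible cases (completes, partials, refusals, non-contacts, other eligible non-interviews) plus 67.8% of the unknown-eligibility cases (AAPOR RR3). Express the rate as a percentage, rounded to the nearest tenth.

43.7%

Numerator → 262
Eligible (known) → 262 + 26 + 112 + 59 + 14 = 473
Estimated eligible among unknowns → 0.6780 × 187 = 126.79
Denom → 473 + 126.79 = 599.79
RR3 = 262 / 599.79 = 0.4368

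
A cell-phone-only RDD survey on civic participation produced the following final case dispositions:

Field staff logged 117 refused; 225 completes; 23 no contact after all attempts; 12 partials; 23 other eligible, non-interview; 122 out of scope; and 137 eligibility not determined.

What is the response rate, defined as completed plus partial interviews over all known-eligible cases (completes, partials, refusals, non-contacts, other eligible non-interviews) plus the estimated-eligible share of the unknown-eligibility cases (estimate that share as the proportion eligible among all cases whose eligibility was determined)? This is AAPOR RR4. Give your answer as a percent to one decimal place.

Num: 225 + 12 = 237
Determined eligible: 225 + 12 + 117 + 23 + 23 = 400
e = 400 / (400 + 122) = 400 / 522 = 0.7663
Estimated eligible among unknowns: 0.7663 × 137 = 104.98
Base: 400 + 104.98 = 504.98
RR4 = 237 / 504.98 = 0.4693

46.9%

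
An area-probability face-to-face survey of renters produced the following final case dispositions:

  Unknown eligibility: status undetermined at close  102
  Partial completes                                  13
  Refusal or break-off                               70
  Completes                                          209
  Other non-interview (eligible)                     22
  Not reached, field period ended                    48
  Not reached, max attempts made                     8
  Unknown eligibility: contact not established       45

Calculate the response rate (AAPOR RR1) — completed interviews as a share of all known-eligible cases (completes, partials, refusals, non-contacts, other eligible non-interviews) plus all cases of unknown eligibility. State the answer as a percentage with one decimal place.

Non-contacts = 48 + 8 = 56
Undetermined eligibility = 45 + 102 = 147
Numerator = 209
Denominator = 209 + 13 + 70 + 56 + 22 + 147 = 517
RR1 = 209 / 517 = 0.4043

40.4%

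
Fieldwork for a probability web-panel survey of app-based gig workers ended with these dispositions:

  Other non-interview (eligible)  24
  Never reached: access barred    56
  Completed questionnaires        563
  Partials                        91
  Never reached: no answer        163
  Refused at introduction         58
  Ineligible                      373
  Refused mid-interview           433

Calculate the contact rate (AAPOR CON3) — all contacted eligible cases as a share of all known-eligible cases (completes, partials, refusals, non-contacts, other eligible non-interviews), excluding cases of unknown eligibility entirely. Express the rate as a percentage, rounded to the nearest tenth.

Refused = 58 + 433 = 491
Non-contacts = 163 + 56 = 219
Num → 563 + 91 + 491 + 24 = 1169
Denom → 563 + 91 + 491 + 219 + 24 = 1388
CON3 = 1169 / 1388 = 0.8422

84.2%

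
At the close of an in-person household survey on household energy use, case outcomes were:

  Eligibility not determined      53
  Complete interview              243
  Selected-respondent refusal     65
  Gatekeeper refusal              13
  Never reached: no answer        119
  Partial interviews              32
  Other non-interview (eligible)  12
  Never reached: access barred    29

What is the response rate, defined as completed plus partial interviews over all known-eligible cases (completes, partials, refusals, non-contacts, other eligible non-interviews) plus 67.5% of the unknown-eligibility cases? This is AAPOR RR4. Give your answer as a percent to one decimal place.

Refusals = 13 + 65 = 78
No answer / not reached = 119 + 29 = 148
Numerator: 243 + 32 = 275
Determined eligible: 243 + 32 + 78 + 148 + 12 = 513
e × U: 0.6750 × 53 = 35.78
Base: 513 + 35.78 = 548.78
RR4 = 275 / 548.78 = 0.5011

50.1%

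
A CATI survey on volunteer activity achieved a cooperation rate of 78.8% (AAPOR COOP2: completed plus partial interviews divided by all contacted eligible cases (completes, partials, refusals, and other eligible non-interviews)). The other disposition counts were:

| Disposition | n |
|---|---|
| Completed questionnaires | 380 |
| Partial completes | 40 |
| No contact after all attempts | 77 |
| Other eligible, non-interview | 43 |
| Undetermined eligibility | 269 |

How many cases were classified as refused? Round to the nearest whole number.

70

Numerator: 380 + 40 = 420
COOP2 = 420 / D = 0.788
D = 420 / 0.788 = 533.0
Remaining denominator categories sum to 463
refused = 533.0 − 463 ≈ 70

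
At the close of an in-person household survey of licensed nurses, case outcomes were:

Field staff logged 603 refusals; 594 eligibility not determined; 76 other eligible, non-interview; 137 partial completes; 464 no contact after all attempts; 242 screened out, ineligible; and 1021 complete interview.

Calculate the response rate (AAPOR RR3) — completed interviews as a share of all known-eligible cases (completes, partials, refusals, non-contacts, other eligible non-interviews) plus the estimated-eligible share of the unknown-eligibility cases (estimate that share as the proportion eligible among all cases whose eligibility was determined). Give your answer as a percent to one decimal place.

36.0%

Numerator = 1021
Determined eligible = 1021 + 137 + 603 + 464 + 76 = 2301
e = 2301 / (2301 + 242) = 2301 / 2543 = 0.9048
Estimated eligible among unknowns = 0.9048 × 594 = 537.45
Denominator = 2301 + 537.45 = 2838.45
RR3 = 1021 / 2838.45 = 0.3597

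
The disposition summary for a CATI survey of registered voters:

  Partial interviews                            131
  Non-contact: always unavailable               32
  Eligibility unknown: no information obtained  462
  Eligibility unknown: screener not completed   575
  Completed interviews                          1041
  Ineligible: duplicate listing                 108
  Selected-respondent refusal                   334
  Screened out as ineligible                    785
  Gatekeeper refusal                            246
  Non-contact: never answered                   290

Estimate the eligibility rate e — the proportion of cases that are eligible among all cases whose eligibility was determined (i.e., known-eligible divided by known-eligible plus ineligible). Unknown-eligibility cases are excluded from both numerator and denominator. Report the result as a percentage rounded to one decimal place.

Declined to participate = 246 + 334 = 580
No answer / not reached = 290 + 32 = 322
Eligibility not determined = 575 + 462 = 1037
Not eligible = 785 + 108 = 893
Eligible (known) = 1041 + 131 + 580 + 322 = 2074
e = 2074 / (2074 + 893) = 2074 / 2967 = 0.6990

69.9%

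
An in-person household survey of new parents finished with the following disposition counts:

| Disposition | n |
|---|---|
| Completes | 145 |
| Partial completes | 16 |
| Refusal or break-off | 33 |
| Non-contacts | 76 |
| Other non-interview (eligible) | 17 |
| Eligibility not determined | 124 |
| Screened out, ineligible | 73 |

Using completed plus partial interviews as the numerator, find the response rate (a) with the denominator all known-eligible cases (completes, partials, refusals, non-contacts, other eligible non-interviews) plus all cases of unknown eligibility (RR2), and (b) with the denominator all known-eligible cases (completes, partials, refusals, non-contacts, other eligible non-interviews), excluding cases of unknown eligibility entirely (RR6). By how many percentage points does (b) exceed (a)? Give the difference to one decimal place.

16.9

Numerator → 145 + 16 = 161
Denom → 145 + 16 + 33 + 76 + 17 + 124 = 411
RR2 = 161 / 411 = 0.3917
Denom → 145 + 16 + 33 + 76 + 17 = 287
RR6 = 161 / 287 = 0.5610
Difference = 56.10 − 39.17 = 16.93 percentage points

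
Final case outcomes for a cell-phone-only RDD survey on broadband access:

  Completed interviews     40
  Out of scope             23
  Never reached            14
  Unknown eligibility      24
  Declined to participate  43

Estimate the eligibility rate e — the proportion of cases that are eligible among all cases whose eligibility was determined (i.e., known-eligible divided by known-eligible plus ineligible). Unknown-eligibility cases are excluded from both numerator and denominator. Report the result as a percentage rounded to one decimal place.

Determined eligible: 40 + 43 + 14 = 97
e = 97 / (97 + 23) = 97 / 120 = 0.8083

80.8%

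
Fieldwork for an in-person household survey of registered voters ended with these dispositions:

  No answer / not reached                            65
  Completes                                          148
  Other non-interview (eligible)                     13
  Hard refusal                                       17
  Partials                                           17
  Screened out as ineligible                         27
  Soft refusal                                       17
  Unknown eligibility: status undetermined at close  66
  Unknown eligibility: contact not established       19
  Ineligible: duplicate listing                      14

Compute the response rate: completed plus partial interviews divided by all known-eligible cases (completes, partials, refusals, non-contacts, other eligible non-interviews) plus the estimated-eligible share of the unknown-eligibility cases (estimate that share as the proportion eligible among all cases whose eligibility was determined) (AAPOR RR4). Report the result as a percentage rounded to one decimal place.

47.0%

Declined to participate = 17 + 17 = 34
Unknown eligibility = 19 + 66 = 85
Ineligible = 27 + 14 = 41
Top: 148 + 17 = 165
Determined eligible: 148 + 17 + 34 + 65 + 13 = 277
e = 277 / (277 + 41) = 277 / 318 = 0.8711
Eligible share of unknowns: 0.8711 × 85 = 74.04
Denom: 277 + 74.04 = 351.04
RR4 = 165 / 351.04 = 0.4700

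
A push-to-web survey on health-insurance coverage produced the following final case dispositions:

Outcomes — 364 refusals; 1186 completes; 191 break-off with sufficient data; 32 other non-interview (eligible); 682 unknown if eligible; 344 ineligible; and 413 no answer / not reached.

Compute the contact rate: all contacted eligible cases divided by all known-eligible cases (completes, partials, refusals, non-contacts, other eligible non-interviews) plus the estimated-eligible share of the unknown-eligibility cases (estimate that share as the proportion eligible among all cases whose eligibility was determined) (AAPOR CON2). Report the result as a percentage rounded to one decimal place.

63.9%

Num → 1186 + 191 + 364 + 32 = 1773
Eligible (known) → 1186 + 191 + 364 + 413 + 32 = 2186
e = 2186 / (2186 + 344) = 2186 / 2530 = 0.8640
Estimated eligible among unknowns → 0.8640 × 682 = 589.25
Denom → 2186 + 589.25 = 2775.25
CON2 = 1773 / 2775.25 = 0.6389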